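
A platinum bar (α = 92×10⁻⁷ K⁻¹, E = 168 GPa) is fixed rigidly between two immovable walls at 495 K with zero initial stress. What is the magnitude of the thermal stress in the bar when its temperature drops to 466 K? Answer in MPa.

σ = 44.8 MPa

Fully constrained: the free strain ε = αΔT is blocked, so σ = Eε = EαΔT.
|ΔT| = 29 K
σ = 168×10⁹ × 92×10⁻⁷ × 29 = 4.48×10⁷ Pa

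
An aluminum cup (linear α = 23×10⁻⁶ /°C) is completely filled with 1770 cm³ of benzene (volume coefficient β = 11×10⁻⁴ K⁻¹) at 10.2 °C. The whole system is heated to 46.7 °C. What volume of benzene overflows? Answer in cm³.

The cup also expands: β_container ≈ 3α = 6.9×10⁻⁵ /K
Net overflow = V₀(β_liq − 3α_cont)ΔT
β − 3α = 1.10×10⁻³ − 6.9×10⁻⁵ = 1.031×10⁻³ /K; ΔT = 36.5 K
ΔV = 1770 × 1.031×10⁻³ × 36.5 = 66.6 cm³

66.6 cm³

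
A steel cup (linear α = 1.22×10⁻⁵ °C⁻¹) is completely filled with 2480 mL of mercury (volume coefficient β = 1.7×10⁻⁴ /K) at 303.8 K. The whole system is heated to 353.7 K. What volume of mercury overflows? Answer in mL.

The cup also expands: β_container ≈ 3α = 3.66×10⁻⁵ /K
Net overflow = V₀(β_liq − 3α_cont)ΔT
β − 3α = 1.70×10⁻⁴ − 3.66×10⁻⁵ = 1.334×10⁻⁴ /K; ΔT = 49.9 K
ΔV = 2480 × 1.334×10⁻⁴ × 49.9 = 16.5 mL

16.5 mL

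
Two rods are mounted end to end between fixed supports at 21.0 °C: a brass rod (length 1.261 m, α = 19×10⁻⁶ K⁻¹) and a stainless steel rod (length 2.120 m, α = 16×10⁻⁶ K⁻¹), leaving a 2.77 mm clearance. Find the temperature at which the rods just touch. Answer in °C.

T = 68.9 °C

α₁L₁ = 2.3959×10⁻⁵ m/K, α₂L₂ = 3.392×10⁻⁵ m/K → total 5.7879×10⁻⁵ m/K
ΔT = g/(α₁L₁+α₂L₂) = 2.77×10⁻³ / 5.7879×10⁻⁵ = 47.858 K
T = 21.0 + 47.858 = 68.858 °C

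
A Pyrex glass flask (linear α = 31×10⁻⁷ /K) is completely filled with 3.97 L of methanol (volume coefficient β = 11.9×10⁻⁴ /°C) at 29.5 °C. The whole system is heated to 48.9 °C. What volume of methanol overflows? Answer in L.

The flask also expands: β_container ≈ 3α = 9.3×10⁻⁶ /K
Net overflow = V₀(β_liq − 3α_cont)ΔT
β − 3α = 1.19×10⁻³ − 9.3×10⁻⁶ = 1.1807×10⁻³ /K; ΔT = 19.4 K
ΔV = 3.97 × 1.1807×10⁻³ × 19.4 = 0.0909 L

0.0909 L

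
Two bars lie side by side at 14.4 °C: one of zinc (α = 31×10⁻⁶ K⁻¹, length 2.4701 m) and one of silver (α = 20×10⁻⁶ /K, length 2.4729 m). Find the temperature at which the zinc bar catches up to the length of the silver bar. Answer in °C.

T = 117.7 °C

Equal length when α₁L₁ΔT − α₂L₂ΔT = L₂ − L₁ = 2.80×10⁻³ m
α₁L₁ = 7.65731×10⁻⁵, α₂L₂ = 4.9458×10⁻⁵ → Δ(αL) = 2.71151×10⁻⁵ m/K
ΔT = 2.80×10⁻³ / 2.71151×10⁻⁵ = 103.263 K, so T = 14.4 + 103.263 = 117.663 °C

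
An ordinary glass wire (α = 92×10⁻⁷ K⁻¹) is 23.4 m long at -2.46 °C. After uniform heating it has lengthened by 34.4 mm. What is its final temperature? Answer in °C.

T = 157 °C

ΔL = αL₀ΔT ⇒ ΔT = ΔL / (αL₀)
ΔT = 34.4×10⁻³ m / (92×10⁻⁷ × 23.4 m) = 159.79 K
T = -2.46 + 159.79 = 157.33 °C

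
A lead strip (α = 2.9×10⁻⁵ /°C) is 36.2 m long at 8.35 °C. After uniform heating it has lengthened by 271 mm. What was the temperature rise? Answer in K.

ΔT = 258 K

ΔL = αL₀ΔT ⇒ ΔT = ΔL / (αL₀)
ΔT = 271×10⁻³ m / (2.9×10⁻⁵ × 36.2 m) = 258.14 K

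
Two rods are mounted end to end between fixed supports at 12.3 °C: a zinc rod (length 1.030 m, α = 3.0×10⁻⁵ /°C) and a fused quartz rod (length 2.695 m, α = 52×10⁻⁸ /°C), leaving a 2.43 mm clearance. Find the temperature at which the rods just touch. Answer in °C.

T = 87.5 °C

Gap closes when ΔL₁ + ΔL₂ = 2.43 mm = 2.43×10⁻³ m
(α₁L₁ + α₂L₂)ΔT = g
α₁L₁ + α₂L₂ = 3.0×10⁻⁵×1.030 + 52×10⁻⁸×2.695 = 3.23014×10⁻⁵ m/K
ΔT = 2.43×10⁻³ / 3.23014×10⁻⁵ = 75.229 K
T = 12.3 + 75.229 = 87.529 °C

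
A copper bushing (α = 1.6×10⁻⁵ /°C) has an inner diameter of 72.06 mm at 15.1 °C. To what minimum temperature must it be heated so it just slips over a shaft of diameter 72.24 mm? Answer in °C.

T = 171 °C

Required Δd = 72.24 − 72.06 = 0.18 mm
Δd = αd₀ΔT ⇒ ΔT = Δd/(αd₀) = 0.18 / (1.6×10⁻⁵ × 72.06) = 156.12 K
T_min = 15.1 + 156.12 = 171.22 °C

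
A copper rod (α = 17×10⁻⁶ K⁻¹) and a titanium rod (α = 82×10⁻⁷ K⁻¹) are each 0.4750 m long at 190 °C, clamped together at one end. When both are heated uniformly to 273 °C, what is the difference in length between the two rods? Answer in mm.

0.347 mm

ΔT = 83 K
copper: ΔL = 17×10⁻⁶ × 0.4750 m × 83 = 6.7022×10⁻⁴ m = 0.67022 mm
titanium: ΔL = 82×10⁻⁷ × 0.4750 m × 83 = 3.2328×10⁻⁴ m = 0.32328 mm
difference = 0.67022 − 0.32328 = 0.34694 mm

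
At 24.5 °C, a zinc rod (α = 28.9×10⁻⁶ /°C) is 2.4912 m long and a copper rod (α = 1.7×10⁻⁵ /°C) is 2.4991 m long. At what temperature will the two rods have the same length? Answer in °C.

T = 292.2 °C

L₁(1 + α₁ΔT) = L₂(1 + α₂ΔT) ⇒ ΔT = (L₂ − L₁)/(α₁L₁ − α₂L₂)
L₂ − L₁ = 2.4991 − 2.4912 = 7.90×10⁻³ m
α₁L₁ − α₂L₂ = 28.9×10⁻⁶×2.4912 − 1.7×10⁻⁵×2.4991 = 2.951098×10⁻⁵ m/K
ΔT = 7.90×10⁻³ / 2.951098×10⁻⁵ = 267.697 K
T = 24.5 + 267.697 = 292.197 °C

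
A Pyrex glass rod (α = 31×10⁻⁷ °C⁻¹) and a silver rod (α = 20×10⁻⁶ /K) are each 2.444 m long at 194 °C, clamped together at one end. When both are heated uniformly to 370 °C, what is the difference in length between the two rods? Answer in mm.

ΔT = 176 K
Pyrex glass: ΔL = 31×10⁻⁷ × 2.444 m × 176 = 1.3334×10⁻³ m = 1.3334 mm
silver: ΔL = 20×10⁻⁶ × 2.444 m × 176 = 8.6029×10⁻³ m = 8.6029 mm
difference = 8.6029 − 1.3334 = 7.2695 mm

7.27 mm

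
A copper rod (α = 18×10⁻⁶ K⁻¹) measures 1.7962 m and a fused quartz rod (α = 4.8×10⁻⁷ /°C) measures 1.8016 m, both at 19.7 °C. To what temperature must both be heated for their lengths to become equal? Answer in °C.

T = 191.3 °C

L₁(1 + α₁ΔT) = L₂(1 + α₂ΔT) ⇒ ΔT = (L₂ − L₁)/(α₁L₁ − α₂L₂)
L₂ − L₁ = 1.8016 − 1.7962 = 5.40×10⁻³ m
α₁L₁ − α₂L₂ = 18×10⁻⁶×1.7962 − 4.8×10⁻⁷×1.8016 = 3.1466832×10⁻⁵ m/K
ΔT = 5.40×10⁻³ / 3.1466832×10⁻⁵ = 171.609 K
T = 19.7 + 171.609 = 191.309 °C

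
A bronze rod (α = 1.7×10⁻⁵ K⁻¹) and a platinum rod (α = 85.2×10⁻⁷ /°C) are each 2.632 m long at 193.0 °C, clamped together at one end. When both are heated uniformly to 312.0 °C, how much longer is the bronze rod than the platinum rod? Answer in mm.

ΔT = 119.0 K
bronze: ΔL = 1.7×10⁻⁵ × 2.632 m × 119.0 = 5.3245×10⁻³ m = 5.3245 mm
platinum: ΔL = 85.2×10⁻⁷ × 2.632 m × 119.0 = 2.6685×10⁻³ m = 2.6685 mm
difference = 5.3245 − 2.6685 = 2.6560 mm

2.66 mm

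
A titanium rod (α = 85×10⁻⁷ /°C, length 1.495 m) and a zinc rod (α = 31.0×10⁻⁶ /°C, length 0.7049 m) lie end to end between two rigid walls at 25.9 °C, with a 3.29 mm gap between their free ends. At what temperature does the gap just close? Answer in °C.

Gap closes when ΔL₁ + ΔL₂ = 3.29 mm = 3.29×10⁻³ m
(α₁L₁ + α₂L₂)ΔT = g
α₁L₁ + α₂L₂ = 85×10⁻⁷×1.495 + 31.0×10⁻⁶×0.7049 = 3.45594×10⁻⁵ m/K
ΔT = 3.29×10⁻³ / 3.45594×10⁻⁵ = 95.20 K
T = 25.9 + 95.20 = 121.10 °C

T = 121 °C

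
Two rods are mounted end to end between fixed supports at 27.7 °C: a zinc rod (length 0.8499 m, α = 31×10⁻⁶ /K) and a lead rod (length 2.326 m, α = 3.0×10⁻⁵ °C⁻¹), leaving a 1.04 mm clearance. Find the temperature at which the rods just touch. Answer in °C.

T = 38.5 °C

α₁L₁ = 2.63469×10⁻⁵ m/K, α₂L₂ = 6.978×10⁻⁵ m/K → total 9.61269×10⁻⁵ m/K
ΔT = g/(α₁L₁+α₂L₂) = 1.04×10⁻³ / 9.61269×10⁻⁵ = 10.819 K
T = 27.7 + 10.819 = 38.519 °C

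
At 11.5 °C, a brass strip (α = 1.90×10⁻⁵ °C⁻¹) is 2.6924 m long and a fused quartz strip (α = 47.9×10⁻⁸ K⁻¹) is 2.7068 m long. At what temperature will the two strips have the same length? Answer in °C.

L₁(1 + α₁ΔT) = L₂(1 + α₂ΔT) ⇒ ΔT = (L₂ − L₁)/(α₁L₁ − α₂L₂)
L₂ − L₁ = 2.7068 − 2.6924 = 1.44×10⁻² m
α₁L₁ − α₂L₂ = 1.90×10⁻⁵×2.6924 − 47.9×10⁻⁸×2.7068 = 4.98590428×10⁻⁵ m/K
ΔT = 1.44×10⁻² / 4.98590428×10⁻⁵ = 288.814 K
T = 11.5 + 288.814 = 300.314 °C

T = 300.3 °C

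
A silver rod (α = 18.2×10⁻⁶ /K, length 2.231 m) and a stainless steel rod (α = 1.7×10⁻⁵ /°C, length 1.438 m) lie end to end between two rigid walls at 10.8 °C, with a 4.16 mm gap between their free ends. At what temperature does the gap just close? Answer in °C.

α₁L₁ = 4.06042×10⁻⁵ m/K, α₂L₂ = 2.4446×10⁻⁵ m/K → total 6.50502×10⁻⁵ m/K
ΔT = g/(α₁L₁+α₂L₂) = 4.16×10⁻³ / 6.50502×10⁻⁵ = 63.951 K
T = 10.8 + 63.951 = 74.751 °C

T = 74.8 °C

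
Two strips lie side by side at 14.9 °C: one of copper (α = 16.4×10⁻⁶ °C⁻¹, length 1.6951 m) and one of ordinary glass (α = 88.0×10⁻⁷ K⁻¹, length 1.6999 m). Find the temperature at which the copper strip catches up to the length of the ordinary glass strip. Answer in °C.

L₁(1 + α₁ΔT) = L₂(1 + α₂ΔT) ⇒ ΔT = (L₂ − L₁)/(α₁L₁ − α₂L₂)
L₂ − L₁ = 1.6999 − 1.6951 = 4.80×10⁻³ m
α₁L₁ − α₂L₂ = 16.4×10⁻⁶×1.6951 − 88.0×10⁻⁷×1.6999 = 1.284052×10⁻⁵ m/K
ΔT = 4.80×10⁻³ / 1.284052×10⁻⁵ = 373.817 K
T = 14.9 + 373.817 = 388.717 °C

T = 388.7 °C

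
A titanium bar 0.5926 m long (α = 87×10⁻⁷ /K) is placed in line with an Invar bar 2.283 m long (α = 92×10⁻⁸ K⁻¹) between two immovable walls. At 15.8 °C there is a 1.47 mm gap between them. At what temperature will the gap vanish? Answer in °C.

T = 218 °C

Gap closes when ΔL₁ + ΔL₂ = 1.47 mm = 1.47×10⁻³ m
(α₁L₁ + α₂L₂)ΔT = g
α₁L₁ + α₂L₂ = 87×10⁻⁷×0.5926 + 92×10⁻⁸×2.283 = 7.25598×10⁻⁶ m/K
ΔT = 1.47×10⁻³ / 7.25598×10⁻⁶ = 202.59 K
T = 15.8 + 202.59 = 218.39 °C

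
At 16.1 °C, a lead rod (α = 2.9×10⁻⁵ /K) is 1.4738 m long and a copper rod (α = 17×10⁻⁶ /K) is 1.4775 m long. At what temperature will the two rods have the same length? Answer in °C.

Equal length when α₁L₁ΔT − α₂L₂ΔT = L₂ − L₁ = 3.70×10⁻³ m
α₁L₁ = 4.27402×10⁻⁵, α₂L₂ = 2.51175×10⁻⁵ → Δ(αL) = 1.76227×10⁻⁵ m/K
ΔT = 3.70×10⁻³ / 1.76227×10⁻⁵ = 209.956 K, so T = 16.1 + 209.956 = 226.056 °C

T = 226.1 °C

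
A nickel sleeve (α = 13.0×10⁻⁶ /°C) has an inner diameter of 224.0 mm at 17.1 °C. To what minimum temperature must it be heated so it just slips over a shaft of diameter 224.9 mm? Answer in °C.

Required Δd = 224.9 − 224.0 = 0.9 mm
Δd = αd₀ΔT ⇒ ΔT = Δd/(αd₀) = 0.9 / (13.0×10⁻⁶ × 224.0) = 309.07 K
T_min = 17.1 + 309.07 = 326.17 °C

T = 326 °C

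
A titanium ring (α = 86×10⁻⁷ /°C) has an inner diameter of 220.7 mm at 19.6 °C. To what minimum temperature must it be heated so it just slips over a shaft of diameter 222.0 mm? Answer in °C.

T = 705 °C

Required Δd = 222.0 − 220.7 = 1.3 mm
Δd = αd₀ΔT ⇒ ΔT = Δd/(αd₀) = 1.3 / (86×10⁻⁷ × 220.7) = 684.92 K
T_min = 19.6 + 684.92 = 704.52 °C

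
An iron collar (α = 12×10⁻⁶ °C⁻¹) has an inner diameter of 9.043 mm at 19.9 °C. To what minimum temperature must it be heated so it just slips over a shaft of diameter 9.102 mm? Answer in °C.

Required Δd = 9.102 − 9.043 = 0.059 mm
Δd = αd₀ΔT ⇒ ΔT = Δd/(αd₀) = 0.059 / (12×10⁻⁶ × 9.043) = 543.70 K
T_min = 19.9 + 543.70 = 563.60 °C

T = 564 °C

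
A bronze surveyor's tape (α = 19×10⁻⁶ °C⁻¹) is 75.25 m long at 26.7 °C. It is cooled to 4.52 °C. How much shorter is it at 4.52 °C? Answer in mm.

ΔL = 31.7 mm

|ΔT| = |4.52 − 26.7| = 22.18 K
ΔL = αL₀ΔT = (19×10⁻⁶)(75.25)(22.18) = 3.17×10⁻² m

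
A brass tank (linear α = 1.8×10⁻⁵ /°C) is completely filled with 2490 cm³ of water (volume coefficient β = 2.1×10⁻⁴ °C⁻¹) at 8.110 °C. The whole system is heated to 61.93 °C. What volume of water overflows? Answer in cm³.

20.9 cm³

The tank also expands: β_container ≈ 3α = 5.4×10⁻⁵ /K
Net overflow = V₀(β_liq − 3α_cont)ΔT
β − 3α = 2.10×10⁻⁴ − 5.4×10⁻⁵ = 1.56×10⁻⁴ /K; ΔT = 53.820 K
ΔV = 2490 × 1.56×10⁻⁴ × 53.820 = 20.9 cm³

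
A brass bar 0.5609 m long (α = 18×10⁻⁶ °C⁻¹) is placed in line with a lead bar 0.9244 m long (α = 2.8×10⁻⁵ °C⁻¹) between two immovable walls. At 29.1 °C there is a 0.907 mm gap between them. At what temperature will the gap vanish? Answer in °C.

Gap closes when ΔL₁ + ΔL₂ = 0.907 mm = 9.07×10⁻⁴ m
(α₁L₁ + α₂L₂)ΔT = g
α₁L₁ + α₂L₂ = 18×10⁻⁶×0.5609 + 2.8×10⁻⁵×0.9244 = 3.59794×10⁻⁵ m/K
ΔT = 9.07×10⁻⁴ / 3.59794×10⁻⁵ = 25.209 K
T = 29.1 + 25.209 = 54.309 °C

T = 54.3 °C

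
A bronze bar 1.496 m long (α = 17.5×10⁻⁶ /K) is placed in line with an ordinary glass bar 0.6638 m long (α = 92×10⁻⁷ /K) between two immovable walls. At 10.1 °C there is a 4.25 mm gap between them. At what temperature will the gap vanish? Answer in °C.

α₁L₁ = 2.618×10⁻⁵ m/K, α₂L₂ = 6.10696×10⁻⁶ m/K → total 3.228696×10⁻⁵ m/K
ΔT = g/(α₁L₁+α₂L₂) = 4.25×10⁻³ / 3.228696×10⁻⁵ = 131.63 K
T = 10.1 + 131.63 = 141.73 °C

T = 142 °C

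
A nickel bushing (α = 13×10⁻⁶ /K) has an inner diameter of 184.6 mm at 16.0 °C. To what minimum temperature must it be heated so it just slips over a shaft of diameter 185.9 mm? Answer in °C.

T = 558 °C

Required Δd = 185.9 − 184.6 = 1.3 mm
Δd = αd₀ΔT ⇒ ΔT = Δd/(αd₀) = 1.3 / (13×10⁻⁶ × 184.6) = 541.71 K
T_min = 16.0 + 541.71 = 557.71 °C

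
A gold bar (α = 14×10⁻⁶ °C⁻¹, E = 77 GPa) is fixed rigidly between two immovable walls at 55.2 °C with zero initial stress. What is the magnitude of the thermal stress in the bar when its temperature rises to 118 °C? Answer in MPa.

σ = 67.7 MPa

Fully constrained: the free strain ε = αΔT is blocked, so σ = Eε = EαΔT.
|ΔT| = 62.8 K
σ = 77.0×10⁹ × 14×10⁻⁶ × 62.8 = 6.77×10⁷ Pa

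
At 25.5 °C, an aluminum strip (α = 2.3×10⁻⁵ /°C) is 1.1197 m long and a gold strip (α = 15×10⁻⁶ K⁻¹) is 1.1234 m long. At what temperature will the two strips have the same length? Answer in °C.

L₁(1 + α₁ΔT) = L₂(1 + α₂ΔT) ⇒ ΔT = (L₂ − L₁)/(α₁L₁ − α₂L₂)
L₂ − L₁ = 1.1234 − 1.1197 = 3.70×10⁻³ m
α₁L₁ − α₂L₂ = 2.3×10⁻⁵×1.1197 − 15×10⁻⁶×1.1234 = 8.9021×10⁻⁶ m/K
ΔT = 3.70×10⁻³ / 8.9021×10⁻⁶ = 415.632 K
T = 25.5 + 415.632 = 441.132 °C

T = 441.1 °C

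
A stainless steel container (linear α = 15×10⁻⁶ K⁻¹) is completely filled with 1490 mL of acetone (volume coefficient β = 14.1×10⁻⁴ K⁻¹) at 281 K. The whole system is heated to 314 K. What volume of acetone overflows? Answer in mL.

67.1 mL

The container also expands: β_container ≈ 3α = 4.5×10⁻⁵ /K
Net overflow = V₀(β_liq − 3α_cont)ΔT
β − 3α = 1.41×10⁻³ − 4.5×10⁻⁵ = 1.365×10⁻³ /K; ΔT = 33 K
ΔV = 1490 × 1.365×10⁻³ × 33 = 67.1 mL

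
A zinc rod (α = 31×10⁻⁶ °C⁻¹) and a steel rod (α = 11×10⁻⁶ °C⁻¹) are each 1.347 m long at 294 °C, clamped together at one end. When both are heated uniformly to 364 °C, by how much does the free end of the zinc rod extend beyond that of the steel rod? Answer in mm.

1.89 mm

ΔT = 70 K
zinc: ΔL = 31×10⁻⁶ × 1.347 m × 70 = 2.9230×10⁻³ m = 2.9230 mm
steel: ΔL = 11×10⁻⁶ × 1.347 m × 70 = 1.0372×10⁻³ m = 1.0372 mm
difference = 2.9230 − 1.0372 = 1.8858 mm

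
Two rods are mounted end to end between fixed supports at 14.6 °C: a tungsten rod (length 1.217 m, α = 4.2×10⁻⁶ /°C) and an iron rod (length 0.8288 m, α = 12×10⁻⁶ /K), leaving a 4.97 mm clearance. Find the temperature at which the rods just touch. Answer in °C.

α₁L₁ = 5.1114×10⁻⁶ m/K, α₂L₂ = 9.9456×10⁻⁶ m/K → total 1.5057×10⁻⁵ m/K
ΔT = g/(α₁L₁+α₂L₂) = 4.97×10⁻³ / 1.5057×10⁻⁵ = 330.08 K
T = 14.6 + 330.08 = 344.68 °C

T = 345 °C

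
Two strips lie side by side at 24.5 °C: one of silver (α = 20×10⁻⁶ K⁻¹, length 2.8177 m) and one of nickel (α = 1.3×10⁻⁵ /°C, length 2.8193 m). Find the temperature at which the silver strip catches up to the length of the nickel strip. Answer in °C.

L₁(1 + α₁ΔT) = L₂(1 + α₂ΔT) ⇒ ΔT = (L₂ − L₁)/(α₁L₁ − α₂L₂)
L₂ − L₁ = 2.8193 − 2.8177 = 1.60×10⁻³ m
α₁L₁ − α₂L₂ = 20×10⁻⁶×2.8177 − 1.3×10⁻⁵×2.8193 = 1.97031×10⁻⁵ m/K
ΔT = 1.60×10⁻³ / 1.97031×10⁻⁵ = 81.205 K
T = 24.5 + 81.205 = 105.705 °C

T = 105.7 °C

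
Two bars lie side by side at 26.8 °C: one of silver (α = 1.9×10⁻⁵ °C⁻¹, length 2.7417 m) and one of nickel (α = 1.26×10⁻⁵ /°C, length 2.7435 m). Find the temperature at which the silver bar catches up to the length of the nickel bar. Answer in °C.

T = 129.5 °C

Equal length when α₁L₁ΔT − α₂L₂ΔT = L₂ − L₁ = 1.80×10⁻³ m
α₁L₁ = 5.20923×10⁻⁵, α₂L₂ = 3.45681×10⁻⁵ → Δ(αL) = 1.75242×10⁻⁵ m/K
ΔT = 1.80×10⁻³ / 1.75242×10⁻⁵ = 102.715 K, so T = 26.8 + 102.715 = 129.515 °C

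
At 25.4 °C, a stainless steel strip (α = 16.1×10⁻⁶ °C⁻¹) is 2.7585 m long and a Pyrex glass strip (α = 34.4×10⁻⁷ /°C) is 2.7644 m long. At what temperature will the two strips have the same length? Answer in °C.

Equal length when α₁L₁ΔT − α₂L₂ΔT = L₂ − L₁ = 5.90×10⁻³ m
α₁L₁ = 4.441185×10⁻⁵, α₂L₂ = 9.509536×10⁻⁶ → Δ(αL) = 3.4902314×10⁻⁵ m/K
ΔT = 5.90×10⁻³ / 3.4902314×10⁻⁵ = 169.043 K, so T = 25.4 + 169.043 = 194.443 °C

T = 194.4 °C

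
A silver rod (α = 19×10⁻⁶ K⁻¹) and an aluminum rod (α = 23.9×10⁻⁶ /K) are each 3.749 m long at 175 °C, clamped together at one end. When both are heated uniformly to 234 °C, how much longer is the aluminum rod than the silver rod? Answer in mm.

1.08 mm

ΔT = 59 K
silver: ΔL = 19×10⁻⁶ × 3.749 m × 59 = 4.2026×10⁻³ m = 4.2026 mm
aluminum: ΔL = 23.9×10⁻⁶ × 3.749 m × 59 = 5.2865×10⁻³ m = 5.2865 mm
difference = 5.2865 − 4.2026 = 1.0839 mm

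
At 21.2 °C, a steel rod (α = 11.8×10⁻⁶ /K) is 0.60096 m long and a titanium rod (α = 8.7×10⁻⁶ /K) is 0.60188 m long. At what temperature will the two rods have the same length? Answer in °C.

L₁(1 + α₁ΔT) = L₂(1 + α₂ΔT) ⇒ ΔT = (L₂ − L₁)/(α₁L₁ − α₂L₂)
L₂ − L₁ = 0.60188 − 0.60096 = 9.20×10⁻⁴ m
α₁L₁ − α₂L₂ = 11.8×10⁻⁶×0.60096 − 8.7×10⁻⁶×0.60188 = 1.854972×10⁻⁶ m/K
ΔT = 9.20×10⁻⁴ / 1.854972×10⁻⁶ = 495.964 K
T = 21.2 + 495.964 = 517.164 °C

T = 517.2 °C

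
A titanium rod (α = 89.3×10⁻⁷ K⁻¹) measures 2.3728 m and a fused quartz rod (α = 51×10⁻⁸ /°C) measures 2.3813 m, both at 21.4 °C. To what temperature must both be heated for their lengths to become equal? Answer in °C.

T = 446.9 °C

L₁(1 + α₁ΔT) = L₂(1 + α₂ΔT) ⇒ ΔT = (L₂ − L₁)/(α₁L₁ − α₂L₂)
L₂ − L₁ = 2.3813 − 2.3728 = 8.50×10⁻³ m
α₁L₁ − α₂L₂ = 89.3×10⁻⁷×2.3728 − 51×10⁻⁸×2.3813 = 1.9974641×10⁻⁵ m/K
ΔT = 8.50×10⁻³ / 1.9974641×10⁻⁵ = 425.540 K
T = 21.4 + 425.540 = 446.940 °C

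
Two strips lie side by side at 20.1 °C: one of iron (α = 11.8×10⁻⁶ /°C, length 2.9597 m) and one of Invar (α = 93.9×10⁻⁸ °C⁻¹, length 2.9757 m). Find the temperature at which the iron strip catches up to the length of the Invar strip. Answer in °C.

Equal length when α₁L₁ΔT − α₂L₂ΔT = L₂ − L₁ = 1.60×10⁻² m
α₁L₁ = 3.492446×10⁻⁵, α₂L₂ = 2.7941823×10⁻⁶ → Δ(αL) = 3.21302777×10⁻⁵ m/K
ΔT = 1.60×10⁻² / 3.21302777×10⁻⁵ = 497.973 K, so T = 20.1 + 497.973 = 518.073 °C

T = 518.1 °C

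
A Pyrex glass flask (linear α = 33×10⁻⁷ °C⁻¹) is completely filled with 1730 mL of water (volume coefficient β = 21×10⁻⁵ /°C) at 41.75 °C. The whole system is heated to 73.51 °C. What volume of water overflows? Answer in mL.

11.0 mL

The flask also expands: β_container ≈ 3α = 9.9×10⁻⁶ /K
Net overflow = V₀(β_liq − 3α_cont)ΔT
β − 3α = 2.10×10⁻⁴ − 9.9×10⁻⁶ = 2.001×10⁻⁴ /K; ΔT = 31.76 K
ΔV = 1730 × 2.001×10⁻⁴ × 31.76 = 11.0 mL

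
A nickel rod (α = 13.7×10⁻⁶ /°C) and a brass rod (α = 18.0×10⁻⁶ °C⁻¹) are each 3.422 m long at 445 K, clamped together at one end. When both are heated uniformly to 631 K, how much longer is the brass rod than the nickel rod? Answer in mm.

ΔT = 186 K
nickel: ΔL = 13.7×10⁻⁶ × 3.422 m × 186 = 8.7199×10⁻³ m = 8.7199 mm
brass: ΔL = 18.0×10⁻⁶ × 3.422 m × 186 = 1.1457×10⁻² m = 11.457 mm
difference = 11.457 − 8.7199 = 2.7371 mm

2.74 mm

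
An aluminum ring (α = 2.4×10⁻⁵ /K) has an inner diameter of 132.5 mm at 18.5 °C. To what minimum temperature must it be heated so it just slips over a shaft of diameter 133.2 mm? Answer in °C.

Required Δd = 133.2 − 132.5 = 0.7 mm
Δd = αd₀ΔT ⇒ ΔT = Δd/(αd₀) = 0.7 / (2.4×10⁻⁵ × 132.5) = 220.13 K
T_min = 18.5 + 220.13 = 238.63 °C

T = 239 °C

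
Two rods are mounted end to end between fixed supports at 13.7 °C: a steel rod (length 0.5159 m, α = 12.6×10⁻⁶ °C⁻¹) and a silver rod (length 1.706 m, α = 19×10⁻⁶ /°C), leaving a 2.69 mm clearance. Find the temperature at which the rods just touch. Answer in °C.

T = 82.8 °C

α₁L₁ = 6.50034×10⁻⁶ m/K, α₂L₂ = 3.2414×10⁻⁵ m/K → total 3.891434×10⁻⁵ m/K
ΔT = g/(α₁L₁+α₂L₂) = 2.69×10⁻³ / 3.891434×10⁻⁵ = 69.126 K
T = 13.7 + 69.126 = 82.826 °C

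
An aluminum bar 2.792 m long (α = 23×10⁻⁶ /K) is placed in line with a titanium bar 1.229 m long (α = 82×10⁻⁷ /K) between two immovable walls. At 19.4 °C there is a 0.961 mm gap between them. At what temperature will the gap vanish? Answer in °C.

T = 32.3 °C

Gap closes when ΔL₁ + ΔL₂ = 0.961 mm = 9.61×10⁻⁴ m
(α₁L₁ + α₂L₂)ΔT = g
α₁L₁ + α₂L₂ = 23×10⁻⁶×2.792 + 82×10⁻⁷×1.229 = 7.42938×10⁻⁵ m/K
ΔT = 9.61×10⁻⁴ / 7.42938×10⁻⁵ = 12.935 K
T = 19.4 + 12.935 = 32.335 °C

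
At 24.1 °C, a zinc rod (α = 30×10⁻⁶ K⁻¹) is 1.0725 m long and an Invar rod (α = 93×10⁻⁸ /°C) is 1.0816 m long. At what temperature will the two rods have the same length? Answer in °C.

T = 316.1 °C

Equal length when α₁L₁ΔT − α₂L₂ΔT = L₂ − L₁ = 9.10×10⁻³ m
α₁L₁ = 3.2175×10⁻⁵, α₂L₂ = 1.005888×10⁻⁶ → Δ(αL) = 3.1169112×10⁻⁵ m/K
ΔT = 9.10×10⁻³ / 3.1169112×10⁻⁵ = 291.956 K, so T = 24.1 + 291.956 = 316.056 °C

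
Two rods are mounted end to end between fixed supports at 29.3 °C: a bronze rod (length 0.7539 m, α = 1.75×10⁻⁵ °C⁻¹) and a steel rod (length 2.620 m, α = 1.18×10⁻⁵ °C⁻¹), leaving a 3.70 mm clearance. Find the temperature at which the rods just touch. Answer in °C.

α₁L₁ = 1.319325×10⁻⁵ m/K, α₂L₂ = 3.0916×10⁻⁵ m/K → total 4.410925×10⁻⁵ m/K
ΔT = g/(α₁L₁+α₂L₂) = 3.70×10⁻³ / 4.410925×10⁻⁵ = 83.88 K
T = 29.3 + 83.88 = 113.18 °C

T = 113 °C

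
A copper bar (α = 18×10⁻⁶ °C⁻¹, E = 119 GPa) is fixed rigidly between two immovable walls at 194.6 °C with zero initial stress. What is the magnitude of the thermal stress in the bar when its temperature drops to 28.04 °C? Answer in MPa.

Fully constrained: the free strain ε = αΔT is blocked, so σ = Eε = EαΔT.
|ΔT| = 166.56 K
σ = 119×10⁹ × 18×10⁻⁶ × 166.56 = 3.57×10⁸ Pa

σ = 357 MPa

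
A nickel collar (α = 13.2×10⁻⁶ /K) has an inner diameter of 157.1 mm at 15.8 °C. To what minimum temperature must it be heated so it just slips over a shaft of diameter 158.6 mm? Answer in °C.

Required Δd = 158.6 − 157.1 = 1.5 mm
Δd = αd₀ΔT ⇒ ΔT = Δd/(αd₀) = 1.5 / (13.2×10⁻⁶ × 157.1) = 723.34 K
T_min = 15.8 + 723.34 = 739.14 °C

T = 739 °C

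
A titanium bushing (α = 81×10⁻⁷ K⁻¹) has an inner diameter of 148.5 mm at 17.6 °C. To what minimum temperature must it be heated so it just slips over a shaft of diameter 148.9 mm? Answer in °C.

Required Δd = 148.9 − 148.5 = 0.4 mm
Δd = αd₀ΔT ⇒ ΔT = Δd/(αd₀) = 0.4 / (81×10⁻⁷ × 148.5) = 332.54 K
T_min = 17.6 + 332.54 = 350.14 °C

T = 350 °C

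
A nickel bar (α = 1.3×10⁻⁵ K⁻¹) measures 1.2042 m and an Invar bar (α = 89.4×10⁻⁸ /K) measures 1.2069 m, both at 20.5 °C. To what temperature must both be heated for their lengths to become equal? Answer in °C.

Equal length when α₁L₁ΔT − α₂L₂ΔT = L₂ − L₁ = 2.70×10⁻³ m
α₁L₁ = 1.56546×10⁻⁵, α₂L₂ = 1.0789686×10⁻⁶ → Δ(αL) = 1.45756314×10⁻⁵ m/K
ΔT = 2.70×10⁻³ / 1.45756314×10⁻⁵ = 185.241 K, so T = 20.5 + 185.241 = 205.741 °C

T = 205.7 °C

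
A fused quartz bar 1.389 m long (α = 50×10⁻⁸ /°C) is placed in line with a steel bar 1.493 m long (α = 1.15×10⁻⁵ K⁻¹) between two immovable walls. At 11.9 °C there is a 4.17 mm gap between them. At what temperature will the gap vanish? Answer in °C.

α₁L₁ = 6.945×10⁻⁷ m/K, α₂L₂ = 1.71695×10⁻⁵ m/K → total 1.7864×10⁻⁵ m/K
ΔT = g/(α₁L₁+α₂L₂) = 4.17×10⁻³ / 1.7864×10⁻⁵ = 233.43 K
T = 11.9 + 233.43 = 245.33 °C

T = 245 °C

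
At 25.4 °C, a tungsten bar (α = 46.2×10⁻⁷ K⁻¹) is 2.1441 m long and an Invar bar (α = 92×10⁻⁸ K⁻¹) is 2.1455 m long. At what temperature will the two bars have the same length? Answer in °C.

L₁(1 + α₁ΔT) = L₂(1 + α₂ΔT) ⇒ ΔT = (L₂ − L₁)/(α₁L₁ − α₂L₂)
L₂ − L₁ = 2.1455 − 2.1441 = 1.40×10⁻³ m
α₁L₁ − α₂L₂ = 46.2×10⁻⁷×2.1441 − 92×10⁻⁸×2.1455 = 7.931882×10⁻⁶ m/K
ΔT = 1.40×10⁻³ / 7.931882×10⁻⁶ = 176.503 K
T = 25.4 + 176.503 = 201.903 °C

T = 201.9 °C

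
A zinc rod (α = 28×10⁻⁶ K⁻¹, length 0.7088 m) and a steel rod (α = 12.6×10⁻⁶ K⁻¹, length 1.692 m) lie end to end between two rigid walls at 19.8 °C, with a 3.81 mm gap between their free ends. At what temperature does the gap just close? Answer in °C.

T = 112 °C

Gap closes when ΔL₁ + ΔL₂ = 3.81 mm = 3.81×10⁻³ m
(α₁L₁ + α₂L₂)ΔT = g
α₁L₁ + α₂L₂ = 28×10⁻⁶×0.7088 + 12.6×10⁻⁶×1.692 = 4.11656×10⁻⁵ m/K
ΔT = 3.81×10⁻³ / 4.11656×10⁻⁵ = 92.55 K
T = 19.8 + 92.55 = 112.35 °C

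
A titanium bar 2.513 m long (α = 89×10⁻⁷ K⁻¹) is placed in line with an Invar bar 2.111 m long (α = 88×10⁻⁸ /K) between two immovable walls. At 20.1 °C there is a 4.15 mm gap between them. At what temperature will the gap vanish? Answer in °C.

T = 191 °C

α₁L₁ = 2.23657×10⁻⁵ m/K, α₂L₂ = 1.85768×10⁻⁶ m/K → total 2.422338×10⁻⁵ m/K
ΔT = g/(α₁L₁+α₂L₂) = 4.15×10⁻³ / 2.422338×10⁻⁵ = 171.32 K
T = 20.1 + 171.32 = 191.42 °C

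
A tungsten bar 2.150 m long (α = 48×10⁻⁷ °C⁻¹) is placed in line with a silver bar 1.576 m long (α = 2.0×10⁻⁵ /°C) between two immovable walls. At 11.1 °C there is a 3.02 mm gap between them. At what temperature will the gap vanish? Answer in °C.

T = 83.3 °C

Gap closes when ΔL₁ + ΔL₂ = 3.02 mm = 3.02×10⁻³ m
(α₁L₁ + α₂L₂)ΔT = g
α₁L₁ + α₂L₂ = 48×10⁻⁷×2.150 + 2.0×10⁻⁵×1.576 = 4.184×10⁻⁵ m/K
ΔT = 3.02×10⁻³ / 4.184×10⁻⁵ = 72.180 K
T = 11.1 + 72.180 = 83.280 °C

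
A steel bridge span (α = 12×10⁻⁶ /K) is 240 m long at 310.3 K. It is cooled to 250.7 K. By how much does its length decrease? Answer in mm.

ΔL = 172 mm

|ΔT| = |250.7 − 310.3| = 59.6 K
ΔL = αL₀ΔT = (12×10⁻⁶)(240)(59.6) = 1.72×10⁻¹ m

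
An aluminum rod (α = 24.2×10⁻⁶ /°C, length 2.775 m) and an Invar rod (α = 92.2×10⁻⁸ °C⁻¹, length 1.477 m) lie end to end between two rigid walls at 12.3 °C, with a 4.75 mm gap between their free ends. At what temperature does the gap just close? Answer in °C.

Gap closes when ΔL₁ + ΔL₂ = 4.75 mm = 4.75×10⁻³ m
(α₁L₁ + α₂L₂)ΔT = g
α₁L₁ + α₂L₂ = 24.2×10⁻⁶×2.775 + 92.2×10⁻⁸×1.477 = 6.8516794×10⁻⁵ m/K
ΔT = 4.75×10⁻³ / 6.8516794×10⁻⁵ = 69.326 K
T = 12.3 + 69.326 = 81.626 °C

T = 81.6 °C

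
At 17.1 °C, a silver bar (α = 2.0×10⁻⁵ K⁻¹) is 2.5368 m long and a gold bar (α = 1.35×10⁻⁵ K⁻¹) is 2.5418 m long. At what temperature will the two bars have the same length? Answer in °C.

T = 321.6 °C

Equal length when α₁L₁ΔT − α₂L₂ΔT = L₂ − L₁ = 5.00×10⁻³ m
α₁L₁ = 5.0736×10⁻⁵, α₂L₂ = 3.43143×10⁻⁵ → Δ(αL) = 1.64217×10⁻⁵ m/K
ΔT = 5.00×10⁻³ / 1.64217×10⁻⁵ = 304.475 K, so T = 17.1 + 304.475 = 321.575 °C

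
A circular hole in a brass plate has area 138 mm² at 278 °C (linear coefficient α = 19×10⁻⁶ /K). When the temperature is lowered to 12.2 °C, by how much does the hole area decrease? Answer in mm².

ΔA = 1.39 mm²

Area coefficient ≈ 2α; |ΔT| = 265.8 K
ΔA = 2αA₀ΔT = 2(19×10⁻⁶)(138)(265.8) = 1.39 mm²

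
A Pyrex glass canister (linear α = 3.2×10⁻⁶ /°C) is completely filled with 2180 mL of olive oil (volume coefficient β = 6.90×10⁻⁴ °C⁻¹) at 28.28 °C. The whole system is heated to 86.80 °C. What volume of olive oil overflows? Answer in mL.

The canister also expands: β_container ≈ 3α = 9.6×10⁻⁶ /K
Net overflow = V₀(β_liq − 3α_cont)ΔT
β − 3α = 6.90×10⁻⁴ − 9.6×10⁻⁶ = 6.804×10⁻⁴ /K; ΔT = 58.52 K
ΔV = 2180 × 6.804×10⁻⁴ × 58.52 = 86.8 mL

86.8 mL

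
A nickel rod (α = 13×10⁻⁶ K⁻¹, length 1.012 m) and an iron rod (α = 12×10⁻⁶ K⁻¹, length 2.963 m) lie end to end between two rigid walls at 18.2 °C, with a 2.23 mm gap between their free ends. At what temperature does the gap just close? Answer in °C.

T = 64.0 °C

α₁L₁ = 1.3156×10⁻⁵ m/K, α₂L₂ = 3.5556×10⁻⁵ m/K → total 4.8712×10⁻⁵ m/K
ΔT = g/(α₁L₁+α₂L₂) = 2.23×10⁻³ / 4.8712×10⁻⁵ = 45.779 K
T = 18.2 + 45.779 = 63.979 °C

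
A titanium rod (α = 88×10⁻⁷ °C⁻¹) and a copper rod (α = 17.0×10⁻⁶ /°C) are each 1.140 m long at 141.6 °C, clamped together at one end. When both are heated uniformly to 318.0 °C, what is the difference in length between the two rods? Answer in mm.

1.65 mm

ΔT = 176.4 K
titanium: ΔL = 88×10⁻⁷ × 1.140 m × 176.4 = 1.7696×10⁻³ m = 1.7696 mm
copper: ΔL = 17.0×10⁻⁶ × 1.140 m × 176.4 = 3.4186×10⁻³ m = 3.4186 mm
difference = 3.4186 − 1.7696 = 1.6490 mm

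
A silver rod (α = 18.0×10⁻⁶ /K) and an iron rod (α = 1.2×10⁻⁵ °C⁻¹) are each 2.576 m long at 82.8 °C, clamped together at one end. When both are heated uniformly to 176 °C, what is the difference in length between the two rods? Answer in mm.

ΔT = 93.2 K
silver: ΔL = 18.0×10⁻⁶ × 2.576 m × 93.2 = 4.3215×10⁻³ m = 4.3215 mm
iron: ΔL = 1.2×10⁻⁵ × 2.576 m × 93.2 = 2.8810×10⁻³ m = 2.8810 mm
difference = 4.3215 − 2.8810 = 1.4405 mm

1.44 mm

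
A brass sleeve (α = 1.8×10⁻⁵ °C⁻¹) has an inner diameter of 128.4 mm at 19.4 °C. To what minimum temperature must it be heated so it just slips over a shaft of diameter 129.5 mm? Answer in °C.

T = 495 °C

Required Δd = 129.5 − 128.4 = 1.1 mm
Δd = αd₀ΔT ⇒ ΔT = Δd/(αd₀) = 1.1 / (1.8×10⁻⁵ × 128.4) = 475.94 K
T_min = 19.4 + 475.94 = 495.34 °C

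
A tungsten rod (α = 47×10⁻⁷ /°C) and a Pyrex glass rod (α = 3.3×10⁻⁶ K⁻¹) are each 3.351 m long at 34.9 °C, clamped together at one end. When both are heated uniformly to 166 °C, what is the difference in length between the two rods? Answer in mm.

ΔT = 131.1 K
tungsten: ΔL = 47×10⁻⁷ × 3.351 m × 131.1 = 2.0648×10⁻³ m = 2.0648 mm
Pyrex glass: ΔL = 3.3×10⁻⁶ × 3.351 m × 131.1 = 1.4497×10⁻³ m = 1.4497 mm
difference = 2.0648 − 1.4497 = 0.6151 mm

0.615 mm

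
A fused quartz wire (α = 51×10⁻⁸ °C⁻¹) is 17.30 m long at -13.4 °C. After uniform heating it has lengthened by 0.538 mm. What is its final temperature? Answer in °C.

ΔL = αL₀ΔT ⇒ ΔT = ΔL / (αL₀)
ΔT = 0.538×10⁻³ m / (51×10⁻⁸ × 17.30 m) = 60.977 K
T = -13.4 + 60.977 = 47.577 °C

T = 47.6 °C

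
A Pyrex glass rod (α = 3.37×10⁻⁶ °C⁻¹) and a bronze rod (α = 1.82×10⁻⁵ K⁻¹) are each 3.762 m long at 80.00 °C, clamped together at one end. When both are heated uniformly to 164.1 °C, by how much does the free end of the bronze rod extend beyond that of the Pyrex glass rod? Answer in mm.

ΔT = 84.10 K
Pyrex glass: ΔL = 3.37×10⁻⁶ × 3.762 m × 84.10 = 1.0662×10⁻³ m = 1.0662 mm
bronze: ΔL = 1.82×10⁻⁵ × 3.762 m × 84.10 = 5.7582×10⁻³ m = 5.7582 mm
difference = 5.7582 − 1.0662 = 4.6920 mm

4.69 mm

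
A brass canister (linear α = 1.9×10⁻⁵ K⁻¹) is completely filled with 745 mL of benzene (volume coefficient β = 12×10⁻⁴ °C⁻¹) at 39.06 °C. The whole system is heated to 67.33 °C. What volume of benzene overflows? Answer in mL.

24.1 mL

The canister also expands: β_container ≈ 3α = 5.7×10⁻⁵ /K
Net overflow = V₀(β_liq − 3α_cont)ΔT
β − 3α = 1.20×10⁻³ − 5.7×10⁻⁵ = 1.143×10⁻³ /K; ΔT = 28.27 K
ΔV = 745 × 1.143×10⁻³ × 28.27 = 24.1 mL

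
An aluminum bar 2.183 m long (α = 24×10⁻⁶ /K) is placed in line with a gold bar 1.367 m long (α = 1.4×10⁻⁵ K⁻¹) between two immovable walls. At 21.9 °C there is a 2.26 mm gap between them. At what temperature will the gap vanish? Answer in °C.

T = 53.5 °C

Gap closes when ΔL₁ + ΔL₂ = 2.26 mm = 2.26×10⁻³ m
(α₁L₁ + α₂L₂)ΔT = g
α₁L₁ + α₂L₂ = 24×10⁻⁶×2.183 + 1.4×10⁻⁵×1.367 = 7.153×10⁻⁵ m/K
ΔT = 2.26×10⁻³ / 7.153×10⁻⁵ = 31.595 K
T = 21.9 + 31.595 = 53.495 °C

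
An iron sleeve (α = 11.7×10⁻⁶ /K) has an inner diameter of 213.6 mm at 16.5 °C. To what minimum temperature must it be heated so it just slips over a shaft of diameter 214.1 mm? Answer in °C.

Required Δd = 214.1 − 213.6 = 0.5 mm
Δd = αd₀ΔT ⇒ ΔT = Δd/(αd₀) = 0.5 / (11.7×10⁻⁶ × 213.6) = 200.07 K
T_min = 16.5 + 200.07 = 216.57 °C

T = 217 °C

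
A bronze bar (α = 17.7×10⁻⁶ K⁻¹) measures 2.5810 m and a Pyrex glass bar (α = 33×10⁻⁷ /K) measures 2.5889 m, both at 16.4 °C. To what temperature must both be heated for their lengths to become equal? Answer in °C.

Equal length when α₁L₁ΔT − α₂L₂ΔT = L₂ − L₁ = 7.90×10⁻³ m
α₁L₁ = 4.56837×10⁻⁵, α₂L₂ = 8.54337×10⁻⁶ → Δ(αL) = 3.714033×10⁻⁵ m/K
ΔT = 7.90×10⁻³ / 3.714033×10⁻⁵ = 212.707 K, so T = 16.4 + 212.707 = 229.107 °C

T = 229.1 °C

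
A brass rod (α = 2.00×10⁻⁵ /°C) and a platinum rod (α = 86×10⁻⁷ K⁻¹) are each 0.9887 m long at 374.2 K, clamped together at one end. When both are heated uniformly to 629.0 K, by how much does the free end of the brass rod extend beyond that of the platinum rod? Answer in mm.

2.87 mm

ΔT = 254.8 K
brass: ΔL = 2.00×10⁻⁵ × 0.9887 m × 254.8 = 5.0384×10⁻³ m = 5.0384 mm
platinum: ΔL = 86×10⁻⁷ × 0.9887 m × 254.8 = 2.1665×10⁻³ m = 2.1665 mm
difference = 5.0384 − 2.1665 = 2.8719 mm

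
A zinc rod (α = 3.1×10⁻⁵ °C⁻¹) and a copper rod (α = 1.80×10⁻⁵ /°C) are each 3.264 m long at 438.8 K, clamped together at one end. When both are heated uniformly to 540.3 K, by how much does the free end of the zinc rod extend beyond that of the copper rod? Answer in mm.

4.31 mm

ΔT = 101.5 K
zinc: ΔL = 3.1×10⁻⁵ × 3.264 m × 101.5 = 1.0270×10⁻² m = 10.270 mm
copper: ΔL = 1.80×10⁻⁵ × 3.264 m × 101.5 = 5.9633×10⁻³ m = 5.9633 mm
difference = 10.270 − 5.9633 = 4.3067 mm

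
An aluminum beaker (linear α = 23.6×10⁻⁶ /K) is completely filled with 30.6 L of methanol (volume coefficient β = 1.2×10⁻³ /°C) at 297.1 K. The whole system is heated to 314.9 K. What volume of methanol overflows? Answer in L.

0.615 L

The beaker also expands: β_container ≈ 3α = 7.08×10⁻⁵ /K
Net overflow = V₀(β_liq − 3α_cont)ΔT
β − 3α = 1.20×10⁻³ − 7.08×10⁻⁵ = 1.1292×10⁻³ /K; ΔT = 17.8 K
ΔV = 30.6 × 1.1292×10⁻³ × 17.8 = 0.615 L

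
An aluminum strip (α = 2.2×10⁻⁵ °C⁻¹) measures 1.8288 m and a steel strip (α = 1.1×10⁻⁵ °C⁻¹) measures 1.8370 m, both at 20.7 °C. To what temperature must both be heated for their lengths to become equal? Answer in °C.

T = 430.2 °C

Equal length when α₁L₁ΔT − α₂L₂ΔT = L₂ − L₁ = 8.20×10⁻³ m
α₁L₁ = 4.02336×10⁻⁵, α₂L₂ = 2.0207×10⁻⁵ → Δ(αL) = 2.00266×10⁻⁵ m/K
ΔT = 8.20×10⁻³ / 2.00266×10⁻⁵ = 409.455 K, so T = 20.7 + 409.455 = 430.155 °C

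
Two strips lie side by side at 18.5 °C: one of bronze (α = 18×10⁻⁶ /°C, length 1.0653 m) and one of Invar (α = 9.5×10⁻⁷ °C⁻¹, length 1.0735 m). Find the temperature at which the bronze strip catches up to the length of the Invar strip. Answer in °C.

Equal length when α₁L₁ΔT − α₂L₂ΔT = L₂ − L₁ = 8.20×10⁻³ m
α₁L₁ = 1.91754×10⁻⁵, α₂L₂ = 1.019825×10⁻⁶ → Δ(αL) = 1.8155575×10⁻⁵ m/K
ΔT = 8.20×10⁻³ / 1.8155575×10⁻⁵ = 451.652 K, so T = 18.5 + 451.652 = 470.152 °C

T = 470.2 °C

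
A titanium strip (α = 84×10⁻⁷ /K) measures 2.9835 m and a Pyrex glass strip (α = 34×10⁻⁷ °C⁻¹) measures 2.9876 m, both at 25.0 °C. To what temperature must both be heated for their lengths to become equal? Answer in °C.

Equal length when α₁L₁ΔT − α₂L₂ΔT = L₂ − L₁ = 4.10×10⁻³ m
α₁L₁ = 2.50614×10⁻⁵, α₂L₂ = 1.015784×10⁻⁵ → Δ(αL) = 1.490356×10⁻⁵ m/K
ΔT = 4.10×10⁻³ / 1.490356×10⁻⁵ = 275.102 K, so T = 25.0 + 275.102 = 300.102 °C

T = 300.1 °C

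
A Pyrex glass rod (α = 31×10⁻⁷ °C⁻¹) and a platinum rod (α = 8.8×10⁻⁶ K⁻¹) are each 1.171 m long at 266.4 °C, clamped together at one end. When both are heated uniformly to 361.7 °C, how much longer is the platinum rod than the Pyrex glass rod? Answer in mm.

ΔT = 95.3 K
Pyrex glass: ΔL = 31×10⁻⁷ × 1.171 m × 95.3 = 3.4595×10⁻⁴ m = 0.34595 mm
platinum: ΔL = 8.8×10⁻⁶ × 1.171 m × 95.3 = 9.8205×10⁻⁴ m = 0.98205 mm
difference = 0.98205 − 0.34595 = 0.63610 mm

0.636 mm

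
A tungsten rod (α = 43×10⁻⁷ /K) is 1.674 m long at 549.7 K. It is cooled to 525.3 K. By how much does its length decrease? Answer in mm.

ΔL = 0.176 mm

|ΔT| = |525.3 − 549.7| = 24.4 K
ΔL = αL₀ΔT = (43×10⁻⁷)(1.674)(24.4) = 1.76×10⁻⁴ m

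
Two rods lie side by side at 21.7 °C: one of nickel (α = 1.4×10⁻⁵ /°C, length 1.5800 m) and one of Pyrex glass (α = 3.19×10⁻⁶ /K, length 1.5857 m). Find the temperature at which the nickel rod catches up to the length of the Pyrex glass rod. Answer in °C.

T = 355.8 °C

Equal length when α₁L₁ΔT − α₂L₂ΔT = L₂ − L₁ = 5.70×10⁻³ m
α₁L₁ = 2.212×10⁻⁵, α₂L₂ = 5.058383×10⁻⁶ → Δ(αL) = 1.7061617×10⁻⁵ m/K
ΔT = 5.70×10⁻³ / 1.7061617×10⁻⁵ = 334.083 K, so T = 21.7 + 334.083 = 355.783 °C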